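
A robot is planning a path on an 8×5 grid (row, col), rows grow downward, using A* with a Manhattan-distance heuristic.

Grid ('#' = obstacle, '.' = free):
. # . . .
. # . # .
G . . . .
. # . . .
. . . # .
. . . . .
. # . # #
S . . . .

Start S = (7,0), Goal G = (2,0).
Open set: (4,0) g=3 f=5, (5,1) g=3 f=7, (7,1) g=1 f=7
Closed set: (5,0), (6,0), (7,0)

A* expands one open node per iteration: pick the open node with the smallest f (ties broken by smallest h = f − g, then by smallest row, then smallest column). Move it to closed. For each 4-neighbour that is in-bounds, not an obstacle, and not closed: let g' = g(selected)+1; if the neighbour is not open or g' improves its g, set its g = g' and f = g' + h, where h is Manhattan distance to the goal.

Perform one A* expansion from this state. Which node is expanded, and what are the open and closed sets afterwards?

step 1: expand (4,0) (f=5, h=2) → closed; open now [(3,0) g=4 f=5, (4,1) g=4 f=7, (5,1) g=3 f=7, (7,1) g=1 f=7]

expanded=(4,0); open=[(3,0) g=4 f=5, (4,1) g=4 f=7, (5,1) g=3 f=7, (7,1) g=1 f=7]; closed=[(4,0), (5,0), (6,0), (7,0)]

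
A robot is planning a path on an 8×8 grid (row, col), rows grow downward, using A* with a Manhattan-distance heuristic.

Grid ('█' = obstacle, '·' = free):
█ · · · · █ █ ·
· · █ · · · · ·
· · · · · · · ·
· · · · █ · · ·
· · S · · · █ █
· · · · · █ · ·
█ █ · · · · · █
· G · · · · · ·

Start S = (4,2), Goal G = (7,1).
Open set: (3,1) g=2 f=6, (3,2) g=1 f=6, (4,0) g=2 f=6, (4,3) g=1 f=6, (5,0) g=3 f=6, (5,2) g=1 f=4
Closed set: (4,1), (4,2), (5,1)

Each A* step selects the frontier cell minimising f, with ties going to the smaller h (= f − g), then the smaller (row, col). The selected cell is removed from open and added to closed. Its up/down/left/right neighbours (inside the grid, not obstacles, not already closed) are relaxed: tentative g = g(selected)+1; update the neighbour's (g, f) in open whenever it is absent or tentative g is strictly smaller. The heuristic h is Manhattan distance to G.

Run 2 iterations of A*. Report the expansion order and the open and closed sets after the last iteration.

step 1: expand (5,2) (f=4, h=3) → closed; open now [(3,1) g=2 f=6, (3,2) g=1 f=6, (4,0) g=2 f=6, (4,3) g=1 f=6, (5,0) g=3 f=6, (5,3) g=2 f=6, (6,2) g=2 f=4]
step 2: expand (6,2) (f=4, h=2) → closed; open now [(3,1) g=2 f=6, (3,2) g=1 f=6, (4,0) g=2 f=6, (4,3) g=1 f=6, (5,0) g=3 f=6, (5,3) g=2 f=6, (6,3) g=3 f=6, (7,2) g=3 f=4]

order=[(5,2) → (6,2)]; open=[(3,1) g=2 f=6, (3,2) g=1 f=6, (4,0) g=2 f=6, (4,3) g=1 f=6, (5,0) g=3 f=6, (5,3) g=2 f=6, (6,3) g=3 f=6, (7,2) g=3 f=4]; closed=[(4,1), (4,2), (5,1), (5,2), (6,2)]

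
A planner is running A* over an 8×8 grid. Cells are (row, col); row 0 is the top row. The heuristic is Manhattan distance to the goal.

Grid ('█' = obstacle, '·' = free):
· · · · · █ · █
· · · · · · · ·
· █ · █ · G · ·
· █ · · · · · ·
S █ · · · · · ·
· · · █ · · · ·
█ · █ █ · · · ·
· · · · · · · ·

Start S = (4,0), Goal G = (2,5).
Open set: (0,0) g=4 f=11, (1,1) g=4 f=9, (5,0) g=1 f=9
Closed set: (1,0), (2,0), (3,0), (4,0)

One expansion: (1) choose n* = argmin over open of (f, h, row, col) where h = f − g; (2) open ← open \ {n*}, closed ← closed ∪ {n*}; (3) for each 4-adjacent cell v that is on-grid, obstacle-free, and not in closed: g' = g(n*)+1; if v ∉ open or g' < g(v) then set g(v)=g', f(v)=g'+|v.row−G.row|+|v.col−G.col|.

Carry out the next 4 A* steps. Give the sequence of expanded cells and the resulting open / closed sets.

step 1: expand (1,1) (f=9, h=5) → closed; open now [(0,0) g=4 f=11, (0,1) g=5 f=11, (1,2) g=5 f=9, (5,0) g=1 f=9]
step 2: expand (1,2) (f=9, h=4) → closed; open now [(0,0) g=4 f=11, (0,1) g=5 f=11, (0,2) g=6 f=11, (1,3) g=6 f=9, (2,2) g=6 f=9, (5,0) g=1 f=9]
step 3: expand (1,3) (f=9, h=3) → closed; open now [(0,0) g=4 f=11, (0,1) g=5 f=11, (0,2) g=6 f=11, (0,3) g=7 f=11, (1,4) g=7 f=9, (2,2) g=6 f=9, (5,0) g=1 f=9]
step 4: expand (1,4) (f=9, h=2) → closed; open now [(0,0) g=4 f=11, (0,1) g=5 f=11, (0,2) g=6 f=11, (0,3) g=7 f=11, (0,4) g=8 f=11, (1,5) g=8 f=9, (2,2) g=6 f=9, (2,4) g=8 f=9, (5,0) g=1 f=9]

order=[(1,1) → (1,2) → (1,3) → (1,4)]; open=[(0,0) g=4 f=11, (0,1) g=5 f=11, (0,2) g=6 f=11, (0,3) g=7 f=11, (0,4) g=8 f=11, (1,5) g=8 f=9, (2,2) g=6 f=9, (2,4) g=8 f=9, (5,0) g=1 f=9]; closed=[(1,0), (1,1), (1,2), (1,3), (1,4), (2,0), (3,0), (4,0)]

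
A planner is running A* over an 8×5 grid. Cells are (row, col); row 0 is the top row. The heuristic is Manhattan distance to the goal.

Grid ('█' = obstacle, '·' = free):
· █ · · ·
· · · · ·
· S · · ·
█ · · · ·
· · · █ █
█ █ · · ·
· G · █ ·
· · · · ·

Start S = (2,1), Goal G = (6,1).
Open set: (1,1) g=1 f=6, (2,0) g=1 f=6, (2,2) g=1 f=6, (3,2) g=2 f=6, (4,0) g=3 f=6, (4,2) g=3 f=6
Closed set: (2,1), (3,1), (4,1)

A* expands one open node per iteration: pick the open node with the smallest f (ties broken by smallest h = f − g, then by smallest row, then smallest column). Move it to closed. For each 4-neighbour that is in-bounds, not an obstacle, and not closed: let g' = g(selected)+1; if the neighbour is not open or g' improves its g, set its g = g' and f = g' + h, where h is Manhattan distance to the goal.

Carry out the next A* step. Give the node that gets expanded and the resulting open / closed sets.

expanded=(4,0); open=[(1,1) g=1 f=6, (2,0) g=1 f=6, (2,2) g=1 f=6, (3,2) g=2 f=6, (4,2) g=3 f=6]; closed=[(2,1), (3,1), (4,0), (4,1)]

step 1: expand (4,0) (f=6, h=3) → closed; open now [(1,1) g=1 f=6, (2,0) g=1 f=6, (2,2) g=1 f=6, (3,2) g=2 f=6, (4,2) g=3 f=6]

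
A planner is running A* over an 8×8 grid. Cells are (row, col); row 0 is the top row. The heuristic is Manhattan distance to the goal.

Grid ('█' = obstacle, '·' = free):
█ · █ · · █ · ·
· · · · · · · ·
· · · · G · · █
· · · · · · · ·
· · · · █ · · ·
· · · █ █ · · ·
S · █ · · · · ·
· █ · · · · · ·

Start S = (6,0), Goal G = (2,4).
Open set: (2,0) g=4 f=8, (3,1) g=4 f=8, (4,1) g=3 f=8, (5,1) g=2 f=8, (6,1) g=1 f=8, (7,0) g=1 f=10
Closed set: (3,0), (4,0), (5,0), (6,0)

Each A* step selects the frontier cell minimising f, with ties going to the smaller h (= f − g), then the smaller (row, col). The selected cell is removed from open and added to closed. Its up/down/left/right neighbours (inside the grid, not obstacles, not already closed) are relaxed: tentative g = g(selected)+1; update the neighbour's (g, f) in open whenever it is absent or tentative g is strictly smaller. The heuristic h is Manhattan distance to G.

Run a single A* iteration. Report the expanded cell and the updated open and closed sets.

step 1: expand (2,0) (f=8, h=4) → closed; open now [(1,0) g=5 f=10, (2,1) g=5 f=8, (3,1) g=4 f=8, (4,1) g=3 f=8, (5,1) g=2 f=8, (6,1) g=1 f=8, (7,0) g=1 f=10]

expanded=(2,0); open=[(1,0) g=5 f=10, (2,1) g=5 f=8, (3,1) g=4 f=8, (4,1) g=3 f=8, (5,1) g=2 f=8, (6,1) g=1 f=8, (7,0) g=1 f=10]; closed=[(2,0), (3,0), (4,0), (5,0), (6,0)]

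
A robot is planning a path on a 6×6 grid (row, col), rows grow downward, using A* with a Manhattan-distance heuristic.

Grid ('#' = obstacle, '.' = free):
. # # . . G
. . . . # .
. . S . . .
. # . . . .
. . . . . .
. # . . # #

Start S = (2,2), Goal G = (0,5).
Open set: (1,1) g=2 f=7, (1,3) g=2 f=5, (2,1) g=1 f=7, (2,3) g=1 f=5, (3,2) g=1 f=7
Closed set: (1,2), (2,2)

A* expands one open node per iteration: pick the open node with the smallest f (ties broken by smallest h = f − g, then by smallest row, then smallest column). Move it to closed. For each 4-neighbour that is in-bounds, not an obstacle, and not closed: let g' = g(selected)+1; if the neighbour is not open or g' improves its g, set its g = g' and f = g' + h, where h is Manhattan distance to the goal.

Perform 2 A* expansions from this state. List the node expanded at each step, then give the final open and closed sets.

step 1: expand (1,3) (f=5, h=3) → closed; open now [(0,3) g=3 f=5, (1,1) g=2 f=7, (2,1) g=1 f=7, (2,3) g=1 f=5, (3,2) g=1 f=7]
step 2: expand (0,3) (f=5, h=2) → closed; open now [(0,4) g=4 f=5, (1,1) g=2 f=7, (2,1) g=1 f=7, (2,3) g=1 f=5, (3,2) g=1 f=7]

order=[(1,3) → (0,3)]; open=[(0,4) g=4 f=5, (1,1) g=2 f=7, (2,1) g=1 f=7, (2,3) g=1 f=5, (3,2) g=1 f=7]; closed=[(0,3), (1,2), (1,3), (2,2)]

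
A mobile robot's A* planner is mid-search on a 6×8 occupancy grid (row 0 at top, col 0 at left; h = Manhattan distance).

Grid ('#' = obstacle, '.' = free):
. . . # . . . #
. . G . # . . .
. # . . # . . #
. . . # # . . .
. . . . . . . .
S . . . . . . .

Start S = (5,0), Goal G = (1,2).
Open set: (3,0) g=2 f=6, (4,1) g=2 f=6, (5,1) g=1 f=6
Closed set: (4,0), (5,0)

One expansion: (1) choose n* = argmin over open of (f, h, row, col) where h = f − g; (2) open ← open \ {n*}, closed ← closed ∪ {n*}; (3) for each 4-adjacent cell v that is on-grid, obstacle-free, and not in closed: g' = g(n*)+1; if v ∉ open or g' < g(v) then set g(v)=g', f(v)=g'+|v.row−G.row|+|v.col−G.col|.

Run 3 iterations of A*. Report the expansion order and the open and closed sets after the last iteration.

step 1: expand (3,0) (f=6, h=4) → closed; open now [(2,0) g=3 f=6, (3,1) g=3 f=6, (4,1) g=2 f=6, (5,1) g=1 f=6]
step 2: expand (2,0) (f=6, h=3) → closed; open now [(1,0) g=4 f=6, (3,1) g=3 f=6, (4,1) g=2 f=6, (5,1) g=1 f=6]
step 3: expand (1,0) (f=6, h=2) → closed; open now [(0,0) g=5 f=8, (1,1) g=5 f=6, (3,1) g=3 f=6, (4,1) g=2 f=6, (5,1) g=1 f=6]

order=[(3,0) → (2,0) → (1,0)]; open=[(0,0) g=5 f=8, (1,1) g=5 f=6, (3,1) g=3 f=6, (4,1) g=2 f=6, (5,1) g=1 f=6]; closed=[(1,0), (2,0), (3,0), (4,0), (5,0)]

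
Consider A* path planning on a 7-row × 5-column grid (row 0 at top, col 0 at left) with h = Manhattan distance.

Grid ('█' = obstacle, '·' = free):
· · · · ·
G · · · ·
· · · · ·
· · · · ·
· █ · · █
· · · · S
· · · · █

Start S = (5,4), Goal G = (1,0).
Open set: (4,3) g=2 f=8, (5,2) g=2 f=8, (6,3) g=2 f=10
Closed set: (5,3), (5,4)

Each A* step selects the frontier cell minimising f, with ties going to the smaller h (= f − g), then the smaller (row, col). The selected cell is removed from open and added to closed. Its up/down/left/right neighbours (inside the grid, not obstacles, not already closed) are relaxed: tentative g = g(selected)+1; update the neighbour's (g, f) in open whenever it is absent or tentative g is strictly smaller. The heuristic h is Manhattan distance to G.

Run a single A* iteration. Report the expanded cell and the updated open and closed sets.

expanded=(4,3); open=[(3,3) g=3 f=8, (4,2) g=3 f=8, (5,2) g=2 f=8, (6,3) g=2 f=10]; closed=[(4,3), (5,3), (5,4)]

step 1: expand (4,3) (f=8, h=6) → closed; open now [(3,3) g=3 f=8, (4,2) g=3 f=8, (5,2) g=2 f=8, (6,3) g=2 f=10]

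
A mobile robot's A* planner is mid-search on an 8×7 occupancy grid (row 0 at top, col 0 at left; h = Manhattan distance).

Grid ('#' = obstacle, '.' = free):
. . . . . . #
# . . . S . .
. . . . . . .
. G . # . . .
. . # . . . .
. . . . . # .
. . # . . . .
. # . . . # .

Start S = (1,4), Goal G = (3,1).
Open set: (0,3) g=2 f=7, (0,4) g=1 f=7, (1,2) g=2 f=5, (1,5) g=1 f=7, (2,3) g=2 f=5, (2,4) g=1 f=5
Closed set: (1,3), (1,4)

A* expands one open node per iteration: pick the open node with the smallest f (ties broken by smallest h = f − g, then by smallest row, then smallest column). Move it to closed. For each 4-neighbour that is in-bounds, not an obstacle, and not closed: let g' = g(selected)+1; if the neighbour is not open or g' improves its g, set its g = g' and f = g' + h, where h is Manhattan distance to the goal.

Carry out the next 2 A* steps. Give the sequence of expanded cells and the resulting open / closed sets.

order=[(1,2) → (1,1)]; open=[(0,1) g=4 f=7, (0,2) g=3 f=7, (0,3) g=2 f=7, (0,4) g=1 f=7, (1,5) g=1 f=7, (2,1) g=4 f=5, (2,2) g=3 f=5, (2,3) g=2 f=5, (2,4) g=1 f=5]; closed=[(1,1), (1,2), (1,3), (1,4)]

step 1: expand (1,2) (f=5, h=3) → closed; open now [(0,2) g=3 f=7, (0,3) g=2 f=7, (0,4) g=1 f=7, (1,1) g=3 f=5, (1,5) g=1 f=7, (2,2) g=3 f=5, (2,3) g=2 f=5, (2,4) g=1 f=5]
step 2: expand (1,1) (f=5, h=2) → closed; open now [(0,1) g=4 f=7, (0,2) g=3 f=7, (0,3) g=2 f=7, (0,4) g=1 f=7, (1,5) g=1 f=7, (2,1) g=4 f=5, (2,2) g=3 f=5, (2,3) g=2 f=5, (2,4) g=1 f=5]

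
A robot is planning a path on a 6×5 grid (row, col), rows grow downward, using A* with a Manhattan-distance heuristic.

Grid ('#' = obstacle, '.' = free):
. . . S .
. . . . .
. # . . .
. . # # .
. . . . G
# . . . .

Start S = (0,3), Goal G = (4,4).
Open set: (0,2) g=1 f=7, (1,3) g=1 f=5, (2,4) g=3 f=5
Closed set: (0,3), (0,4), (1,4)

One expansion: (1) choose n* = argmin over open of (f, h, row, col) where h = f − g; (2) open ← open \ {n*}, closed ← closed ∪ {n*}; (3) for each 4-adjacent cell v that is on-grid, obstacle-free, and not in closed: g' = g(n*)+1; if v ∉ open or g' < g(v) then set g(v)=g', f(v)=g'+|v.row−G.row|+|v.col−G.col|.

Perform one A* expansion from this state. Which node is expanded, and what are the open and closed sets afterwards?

step 1: expand (2,4) (f=5, h=2) → closed; open now [(0,2) g=1 f=7, (1,3) g=1 f=5, (2,3) g=4 f=7, (3,4) g=4 f=5]

expanded=(2,4); open=[(0,2) g=1 f=7, (1,3) g=1 f=5, (2,3) g=4 f=7, (3,4) g=4 f=5]; closed=[(0,3), (0,4), (1,4), (2,4)]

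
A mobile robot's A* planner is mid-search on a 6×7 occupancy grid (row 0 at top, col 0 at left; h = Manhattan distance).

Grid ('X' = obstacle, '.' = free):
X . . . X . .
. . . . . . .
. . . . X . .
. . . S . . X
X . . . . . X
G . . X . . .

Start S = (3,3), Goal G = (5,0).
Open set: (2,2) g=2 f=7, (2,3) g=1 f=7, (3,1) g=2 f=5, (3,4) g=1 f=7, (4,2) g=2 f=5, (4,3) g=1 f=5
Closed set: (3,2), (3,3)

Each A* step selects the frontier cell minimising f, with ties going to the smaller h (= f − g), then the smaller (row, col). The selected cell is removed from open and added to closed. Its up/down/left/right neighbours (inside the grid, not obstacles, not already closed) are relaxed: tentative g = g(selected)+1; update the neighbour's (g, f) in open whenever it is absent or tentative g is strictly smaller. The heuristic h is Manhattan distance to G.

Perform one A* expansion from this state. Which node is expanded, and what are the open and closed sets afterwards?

step 1: expand (3,1) (f=5, h=3) → closed; open now [(2,1) g=3 f=7, (2,2) g=2 f=7, (2,3) g=1 f=7, (3,0) g=3 f=5, (3,4) g=1 f=7, (4,1) g=3 f=5, (4,2) g=2 f=5, (4,3) g=1 f=5]

expanded=(3,1); open=[(2,1) g=3 f=7, (2,2) g=2 f=7, (2,3) g=1 f=7, (3,0) g=3 f=5, (3,4) g=1 f=7, (4,1) g=3 f=5, (4,2) g=2 f=5, (4,3) g=1 f=5]; closed=[(3,1), (3,2), (3,3)]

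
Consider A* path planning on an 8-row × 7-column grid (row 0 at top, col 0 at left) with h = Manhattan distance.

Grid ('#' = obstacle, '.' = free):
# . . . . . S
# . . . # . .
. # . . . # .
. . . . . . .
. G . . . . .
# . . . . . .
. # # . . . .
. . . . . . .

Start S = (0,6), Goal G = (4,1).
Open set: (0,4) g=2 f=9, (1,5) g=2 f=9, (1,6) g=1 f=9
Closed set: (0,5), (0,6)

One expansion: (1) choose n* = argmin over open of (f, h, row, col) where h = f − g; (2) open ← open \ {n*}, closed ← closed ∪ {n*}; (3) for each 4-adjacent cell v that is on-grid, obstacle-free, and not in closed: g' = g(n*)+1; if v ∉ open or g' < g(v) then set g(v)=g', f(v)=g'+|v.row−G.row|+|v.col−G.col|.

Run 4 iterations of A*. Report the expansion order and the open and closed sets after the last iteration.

order=[(0,4) → (0,3) → (0,2) → (0,1)]; open=[(1,1) g=6 f=9, (1,2) g=5 f=9, (1,3) g=4 f=9, (1,5) g=2 f=9, (1,6) g=1 f=9]; closed=[(0,1), (0,2), (0,3), (0,4), (0,5), (0,6)]

step 1: expand (0,4) (f=9, h=7) → closed; open now [(0,3) g=3 f=9, (1,5) g=2 f=9, (1,6) g=1 f=9]
step 2: expand (0,3) (f=9, h=6) → closed; open now [(0,2) g=4 f=9, (1,3) g=4 f=9, (1,5) g=2 f=9, (1,6) g=1 f=9]
step 3: expand (0,2) (f=9, h=5) → closed; open now [(0,1) g=5 f=9, (1,2) g=5 f=9, (1,3) g=4 f=9, (1,5) g=2 f=9, (1,6) g=1 f=9]
step 4: expand (0,1) (f=9, h=4) → closed; open now [(1,1) g=6 f=9, (1,2) g=5 f=9, (1,3) g=4 f=9, (1,5) g=2 f=9, (1,6) g=1 f=9]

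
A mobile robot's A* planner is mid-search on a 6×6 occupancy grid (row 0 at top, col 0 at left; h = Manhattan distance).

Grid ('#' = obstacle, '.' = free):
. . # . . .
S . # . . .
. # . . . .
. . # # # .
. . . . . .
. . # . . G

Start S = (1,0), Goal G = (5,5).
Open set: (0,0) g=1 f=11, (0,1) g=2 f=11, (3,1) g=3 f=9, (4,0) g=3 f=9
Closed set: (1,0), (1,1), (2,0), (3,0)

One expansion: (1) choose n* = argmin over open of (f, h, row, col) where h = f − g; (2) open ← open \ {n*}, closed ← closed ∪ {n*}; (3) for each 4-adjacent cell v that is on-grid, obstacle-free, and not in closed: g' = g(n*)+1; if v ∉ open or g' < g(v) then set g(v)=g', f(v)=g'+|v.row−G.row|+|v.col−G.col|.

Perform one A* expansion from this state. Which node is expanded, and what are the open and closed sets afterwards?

step 1: expand (3,1) (f=9, h=6) → closed; open now [(0,0) g=1 f=11, (0,1) g=2 f=11, (4,0) g=3 f=9, (4,1) g=4 f=9]

expanded=(3,1); open=[(0,0) g=1 f=11, (0,1) g=2 f=11, (4,0) g=3 f=9, (4,1) g=4 f=9]; closed=[(1,0), (1,1), (2,0), (3,0), (3,1)]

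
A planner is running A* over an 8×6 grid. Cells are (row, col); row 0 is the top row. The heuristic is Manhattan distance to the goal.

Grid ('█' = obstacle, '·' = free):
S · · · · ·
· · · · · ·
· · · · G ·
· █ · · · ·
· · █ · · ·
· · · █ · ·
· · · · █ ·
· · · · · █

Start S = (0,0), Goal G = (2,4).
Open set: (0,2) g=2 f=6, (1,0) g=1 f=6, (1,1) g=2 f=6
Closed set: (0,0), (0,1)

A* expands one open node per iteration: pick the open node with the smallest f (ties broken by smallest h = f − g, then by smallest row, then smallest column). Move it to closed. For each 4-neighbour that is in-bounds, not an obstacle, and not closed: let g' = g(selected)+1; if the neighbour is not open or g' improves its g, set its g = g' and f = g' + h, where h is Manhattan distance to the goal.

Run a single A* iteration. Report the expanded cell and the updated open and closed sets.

expanded=(0,2); open=[(0,3) g=3 f=6, (1,0) g=1 f=6, (1,1) g=2 f=6, (1,2) g=3 f=6]; closed=[(0,0), (0,1), (0,2)]

step 1: expand (0,2) (f=6, h=4) → closed; open now [(0,3) g=3 f=6, (1,0) g=1 f=6, (1,1) g=2 f=6, (1,2) g=3 f=6]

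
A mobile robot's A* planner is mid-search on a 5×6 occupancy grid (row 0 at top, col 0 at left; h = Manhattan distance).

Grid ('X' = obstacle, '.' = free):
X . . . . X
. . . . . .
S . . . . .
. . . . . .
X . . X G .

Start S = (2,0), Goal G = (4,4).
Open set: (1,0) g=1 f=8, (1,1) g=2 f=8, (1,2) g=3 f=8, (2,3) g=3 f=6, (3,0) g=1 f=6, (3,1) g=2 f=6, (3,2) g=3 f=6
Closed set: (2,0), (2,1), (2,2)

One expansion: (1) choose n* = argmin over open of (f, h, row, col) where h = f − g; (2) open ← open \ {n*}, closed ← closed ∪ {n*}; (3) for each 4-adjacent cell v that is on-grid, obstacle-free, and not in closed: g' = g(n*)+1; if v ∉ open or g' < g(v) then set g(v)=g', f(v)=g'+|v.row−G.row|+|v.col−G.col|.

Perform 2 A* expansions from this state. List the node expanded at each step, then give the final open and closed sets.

step 1: expand (2,3) (f=6, h=3) → closed; open now [(1,0) g=1 f=8, (1,1) g=2 f=8, (1,2) g=3 f=8, (1,3) g=4 f=8, (2,4) g=4 f=6, (3,0) g=1 f=6, (3,1) g=2 f=6, (3,2) g=3 f=6, (3,3) g=4 f=6]
step 2: expand (2,4) (f=6, h=2) → closed; open now [(1,0) g=1 f=8, (1,1) g=2 f=8, (1,2) g=3 f=8, (1,3) g=4 f=8, (1,4) g=5 f=8, (2,5) g=5 f=8, (3,0) g=1 f=6, (3,1) g=2 f=6, (3,2) g=3 f=6, (3,3) g=4 f=6, (3,4) g=5 f=6]

order=[(2,3) → (2,4)]; open=[(1,0) g=1 f=8, (1,1) g=2 f=8, (1,2) g=3 f=8, (1,3) g=4 f=8, (1,4) g=5 f=8, (2,5) g=5 f=8, (3,0) g=1 f=6, (3,1) g=2 f=6, (3,2) g=3 f=6, (3,3) g=4 f=6, (3,4) g=5 f=6]; closed=[(2,0), (2,1), (2,2), (2,3), (2,4)]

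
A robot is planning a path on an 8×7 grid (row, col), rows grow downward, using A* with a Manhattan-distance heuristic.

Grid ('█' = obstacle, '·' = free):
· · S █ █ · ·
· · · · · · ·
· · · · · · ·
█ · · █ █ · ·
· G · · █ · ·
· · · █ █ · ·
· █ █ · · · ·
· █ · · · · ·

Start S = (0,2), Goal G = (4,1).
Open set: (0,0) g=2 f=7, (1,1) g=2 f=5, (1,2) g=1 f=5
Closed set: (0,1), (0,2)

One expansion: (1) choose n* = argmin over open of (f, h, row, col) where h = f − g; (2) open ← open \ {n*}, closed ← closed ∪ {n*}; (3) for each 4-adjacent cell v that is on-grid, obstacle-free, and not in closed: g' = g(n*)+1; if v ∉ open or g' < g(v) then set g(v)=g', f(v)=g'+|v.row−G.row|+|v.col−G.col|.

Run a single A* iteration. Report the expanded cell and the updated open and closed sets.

step 1: expand (1,1) (f=5, h=3) → closed; open now [(0,0) g=2 f=7, (1,0) g=3 f=7, (1,2) g=1 f=5, (2,1) g=3 f=5]

expanded=(1,1); open=[(0,0) g=2 f=7, (1,0) g=3 f=7, (1,2) g=1 f=5, (2,1) g=3 f=5]; closed=[(0,1), (0,2), (1,1)]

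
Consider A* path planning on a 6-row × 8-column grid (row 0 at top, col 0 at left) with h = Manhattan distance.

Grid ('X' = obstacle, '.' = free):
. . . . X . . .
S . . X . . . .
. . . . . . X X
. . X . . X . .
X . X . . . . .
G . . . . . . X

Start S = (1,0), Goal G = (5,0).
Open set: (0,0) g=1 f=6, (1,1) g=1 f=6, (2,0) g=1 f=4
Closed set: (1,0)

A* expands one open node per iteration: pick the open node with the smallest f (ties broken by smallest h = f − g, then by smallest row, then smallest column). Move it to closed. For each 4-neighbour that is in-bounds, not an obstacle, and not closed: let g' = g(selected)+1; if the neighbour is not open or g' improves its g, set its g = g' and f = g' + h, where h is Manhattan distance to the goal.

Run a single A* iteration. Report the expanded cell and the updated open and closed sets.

expanded=(2,0); open=[(0,0) g=1 f=6, (1,1) g=1 f=6, (2,1) g=2 f=6, (3,0) g=2 f=4]; closed=[(1,0), (2,0)]

step 1: expand (2,0) (f=4, h=3) → closed; open now [(0,0) g=1 f=6, (1,1) g=1 f=6, (2,1) g=2 f=6, (3,0) g=2 f=4]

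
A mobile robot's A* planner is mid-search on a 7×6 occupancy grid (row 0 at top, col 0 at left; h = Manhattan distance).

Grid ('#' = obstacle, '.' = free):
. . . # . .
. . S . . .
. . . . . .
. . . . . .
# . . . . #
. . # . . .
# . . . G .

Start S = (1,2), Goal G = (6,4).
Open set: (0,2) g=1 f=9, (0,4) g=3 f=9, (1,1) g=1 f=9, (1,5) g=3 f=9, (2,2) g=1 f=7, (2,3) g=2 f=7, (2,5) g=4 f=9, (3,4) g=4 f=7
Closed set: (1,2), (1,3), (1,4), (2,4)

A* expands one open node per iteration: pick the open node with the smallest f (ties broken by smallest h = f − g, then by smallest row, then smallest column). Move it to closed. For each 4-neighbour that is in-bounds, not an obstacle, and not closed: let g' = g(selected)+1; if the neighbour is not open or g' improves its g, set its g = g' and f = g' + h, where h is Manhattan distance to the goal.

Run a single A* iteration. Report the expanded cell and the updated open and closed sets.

step 1: expand (3,4) (f=7, h=3) → closed; open now [(0,2) g=1 f=9, (0,4) g=3 f=9, (1,1) g=1 f=9, (1,5) g=3 f=9, (2,2) g=1 f=7, (2,3) g=2 f=7, (2,5) g=4 f=9, (3,3) g=5 f=9, (3,5) g=5 f=9, (4,4) g=5 f=7]

expanded=(3,4); open=[(0,2) g=1 f=9, (0,4) g=3 f=9, (1,1) g=1 f=9, (1,5) g=3 f=9, (2,2) g=1 f=7, (2,3) g=2 f=7, (2,5) g=4 f=9, (3,3) g=5 f=9, (3,5) g=5 f=9, (4,4) g=5 f=7]; closed=[(1,2), (1,3), (1,4), (2,4), (3,4)]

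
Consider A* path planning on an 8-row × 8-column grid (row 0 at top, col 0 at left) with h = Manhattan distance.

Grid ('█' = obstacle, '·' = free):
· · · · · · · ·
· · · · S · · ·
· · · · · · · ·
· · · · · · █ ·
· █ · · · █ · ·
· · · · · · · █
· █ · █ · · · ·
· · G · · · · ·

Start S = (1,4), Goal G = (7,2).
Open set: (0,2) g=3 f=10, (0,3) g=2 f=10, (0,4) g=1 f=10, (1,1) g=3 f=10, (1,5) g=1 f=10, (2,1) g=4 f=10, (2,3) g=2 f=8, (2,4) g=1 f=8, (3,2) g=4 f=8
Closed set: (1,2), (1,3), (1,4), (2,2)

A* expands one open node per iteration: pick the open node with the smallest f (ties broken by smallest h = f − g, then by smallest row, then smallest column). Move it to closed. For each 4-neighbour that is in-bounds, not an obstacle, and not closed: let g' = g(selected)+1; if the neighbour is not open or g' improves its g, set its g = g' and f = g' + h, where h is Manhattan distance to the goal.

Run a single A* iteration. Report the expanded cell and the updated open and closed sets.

step 1: expand (3,2) (f=8, h=4) → closed; open now [(0,2) g=3 f=10, (0,3) g=2 f=10, (0,4) g=1 f=10, (1,1) g=3 f=10, (1,5) g=1 f=10, (2,1) g=4 f=10, (2,3) g=2 f=8, (2,4) g=1 f=8, (3,1) g=5 f=10, (3,3) g=5 f=10, (4,2) g=5 f=8]

expanded=(3,2); open=[(0,2) g=3 f=10, (0,3) g=2 f=10, (0,4) g=1 f=10, (1,1) g=3 f=10, (1,5) g=1 f=10, (2,1) g=4 f=10, (2,3) g=2 f=8, (2,4) g=1 f=8, (3,1) g=5 f=10, (3,3) g=5 f=10, (4,2) g=5 f=8]; closed=[(1,2), (1,3), (1,4), (2,2), (3,2)]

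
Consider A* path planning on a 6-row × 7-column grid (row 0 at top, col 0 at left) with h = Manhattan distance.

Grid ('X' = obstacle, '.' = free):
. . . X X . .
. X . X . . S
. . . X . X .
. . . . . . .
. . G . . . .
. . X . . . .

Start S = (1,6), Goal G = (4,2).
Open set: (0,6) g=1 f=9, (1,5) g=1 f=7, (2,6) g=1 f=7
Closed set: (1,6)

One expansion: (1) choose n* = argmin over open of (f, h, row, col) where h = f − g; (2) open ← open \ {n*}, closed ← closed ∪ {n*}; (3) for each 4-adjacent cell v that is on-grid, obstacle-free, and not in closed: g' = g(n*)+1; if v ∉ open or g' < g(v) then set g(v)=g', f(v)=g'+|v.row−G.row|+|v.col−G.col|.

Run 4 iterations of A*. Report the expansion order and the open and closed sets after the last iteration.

step 1: expand (1,5) (f=7, h=6) → closed; open now [(0,5) g=2 f=9, (0,6) g=1 f=9, (1,4) g=2 f=7, (2,6) g=1 f=7]
step 2: expand (1,4) (f=7, h=5) → closed; open now [(0,5) g=2 f=9, (0,6) g=1 f=9, (2,4) g=3 f=7, (2,6) g=1 f=7]
step 3: expand (2,4) (f=7, h=4) → closed; open now [(0,5) g=2 f=9, (0,6) g=1 f=9, (2,6) g=1 f=7, (3,4) g=4 f=7]
step 4: expand (3,4) (f=7, h=3) → closed; open now [(0,5) g=2 f=9, (0,6) g=1 f=9, (2,6) g=1 f=7, (3,3) g=5 f=7, (3,5) g=5 f=9, (4,4) g=5 f=7]

order=[(1,5) → (1,4) → (2,4) → (3,4)]; open=[(0,5) g=2 f=9, (0,6) g=1 f=9, (2,6) g=1 f=7, (3,3) g=5 f=7, (3,5) g=5 f=9, (4,4) g=5 f=7]; closed=[(1,4), (1,5), (1,6), (2,4), (3,4)]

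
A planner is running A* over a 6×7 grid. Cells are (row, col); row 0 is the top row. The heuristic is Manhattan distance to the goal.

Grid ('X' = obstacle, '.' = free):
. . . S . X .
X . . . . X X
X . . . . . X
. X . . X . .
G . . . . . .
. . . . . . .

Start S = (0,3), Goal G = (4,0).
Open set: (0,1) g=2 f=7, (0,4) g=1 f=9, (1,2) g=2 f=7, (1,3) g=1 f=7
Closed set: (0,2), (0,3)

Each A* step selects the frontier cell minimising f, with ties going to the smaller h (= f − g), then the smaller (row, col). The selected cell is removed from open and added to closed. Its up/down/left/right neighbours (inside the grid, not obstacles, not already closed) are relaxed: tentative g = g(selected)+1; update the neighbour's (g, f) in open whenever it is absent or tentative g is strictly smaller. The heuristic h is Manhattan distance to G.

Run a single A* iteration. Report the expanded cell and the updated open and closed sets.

expanded=(0,1); open=[(0,0) g=3 f=7, (0,4) g=1 f=9, (1,1) g=3 f=7, (1,2) g=2 f=7, (1,3) g=1 f=7]; closed=[(0,1), (0,2), (0,3)]

step 1: expand (0,1) (f=7, h=5) → closed; open now [(0,0) g=3 f=7, (0,4) g=1 f=9, (1,1) g=3 f=7, (1,2) g=2 f=7, (1,3) g=1 f=7]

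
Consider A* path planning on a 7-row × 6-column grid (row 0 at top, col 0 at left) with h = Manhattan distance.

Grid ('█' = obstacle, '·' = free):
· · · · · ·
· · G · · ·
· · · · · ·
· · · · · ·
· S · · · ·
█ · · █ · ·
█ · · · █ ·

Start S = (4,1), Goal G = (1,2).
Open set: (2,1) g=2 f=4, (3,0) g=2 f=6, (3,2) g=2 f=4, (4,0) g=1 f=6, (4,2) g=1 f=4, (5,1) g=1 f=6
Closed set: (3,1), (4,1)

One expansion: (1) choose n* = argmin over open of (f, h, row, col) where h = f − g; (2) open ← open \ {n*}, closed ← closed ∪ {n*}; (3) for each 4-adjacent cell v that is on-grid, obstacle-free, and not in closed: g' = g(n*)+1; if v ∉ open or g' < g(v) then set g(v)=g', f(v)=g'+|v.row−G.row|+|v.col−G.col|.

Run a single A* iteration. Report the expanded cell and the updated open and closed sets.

expanded=(2,1); open=[(1,1) g=3 f=4, (2,0) g=3 f=6, (2,2) g=3 f=4, (3,0) g=2 f=6, (3,2) g=2 f=4, (4,0) g=1 f=6, (4,2) g=1 f=4, (5,1) g=1 f=6]; closed=[(2,1), (3,1), (4,1)]

step 1: expand (2,1) (f=4, h=2) → closed; open now [(1,1) g=3 f=4, (2,0) g=3 f=6, (2,2) g=3 f=4, (3,0) g=2 f=6, (3,2) g=2 f=4, (4,0) g=1 f=6, (4,2) g=1 f=4, (5,1) g=1 f=6]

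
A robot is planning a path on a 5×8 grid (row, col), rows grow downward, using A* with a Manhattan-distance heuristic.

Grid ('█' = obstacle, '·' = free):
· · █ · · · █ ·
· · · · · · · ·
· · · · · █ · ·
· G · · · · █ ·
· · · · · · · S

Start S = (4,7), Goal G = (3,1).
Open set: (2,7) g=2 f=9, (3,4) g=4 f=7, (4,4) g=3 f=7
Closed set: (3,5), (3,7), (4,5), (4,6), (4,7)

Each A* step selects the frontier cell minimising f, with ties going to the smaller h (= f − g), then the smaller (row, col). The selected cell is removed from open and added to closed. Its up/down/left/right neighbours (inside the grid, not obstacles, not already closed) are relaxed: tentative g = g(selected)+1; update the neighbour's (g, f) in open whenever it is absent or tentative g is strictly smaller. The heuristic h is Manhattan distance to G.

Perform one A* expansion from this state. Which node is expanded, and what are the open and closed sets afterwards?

expanded=(3,4); open=[(2,4) g=5 f=9, (2,7) g=2 f=9, (3,3) g=5 f=7, (4,4) g=3 f=7]; closed=[(3,4), (3,5), (3,7), (4,5), (4,6), (4,7)]

step 1: expand (3,4) (f=7, h=3) → closed; open now [(2,4) g=5 f=9, (2,7) g=2 f=9, (3,3) g=5 f=7, (4,4) g=3 f=7]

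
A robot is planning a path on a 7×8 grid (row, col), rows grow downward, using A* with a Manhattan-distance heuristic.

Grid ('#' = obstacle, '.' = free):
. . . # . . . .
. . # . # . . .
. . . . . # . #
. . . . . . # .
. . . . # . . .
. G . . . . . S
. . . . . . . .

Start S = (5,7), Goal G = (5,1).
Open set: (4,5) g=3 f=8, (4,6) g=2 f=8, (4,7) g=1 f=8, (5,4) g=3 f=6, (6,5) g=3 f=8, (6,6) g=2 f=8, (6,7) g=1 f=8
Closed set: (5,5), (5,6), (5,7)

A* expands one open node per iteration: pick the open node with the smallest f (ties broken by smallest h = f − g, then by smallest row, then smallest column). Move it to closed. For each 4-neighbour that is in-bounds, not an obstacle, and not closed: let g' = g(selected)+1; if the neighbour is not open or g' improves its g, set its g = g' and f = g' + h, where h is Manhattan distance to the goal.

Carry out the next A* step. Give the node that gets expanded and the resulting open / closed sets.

step 1: expand (5,4) (f=6, h=3) → closed; open now [(4,5) g=3 f=8, (4,6) g=2 f=8, (4,7) g=1 f=8, (5,3) g=4 f=6, (6,4) g=4 f=8, (6,5) g=3 f=8, (6,6) g=2 f=8, (6,7) g=1 f=8]

expanded=(5,4); open=[(4,5) g=3 f=8, (4,6) g=2 f=8, (4,7) g=1 f=8, (5,3) g=4 f=6, (6,4) g=4 f=8, (6,5) g=3 f=8, (6,6) g=2 f=8, (6,7) g=1 f=8]; closed=[(5,4), (5,5), (5,6), (5,7)]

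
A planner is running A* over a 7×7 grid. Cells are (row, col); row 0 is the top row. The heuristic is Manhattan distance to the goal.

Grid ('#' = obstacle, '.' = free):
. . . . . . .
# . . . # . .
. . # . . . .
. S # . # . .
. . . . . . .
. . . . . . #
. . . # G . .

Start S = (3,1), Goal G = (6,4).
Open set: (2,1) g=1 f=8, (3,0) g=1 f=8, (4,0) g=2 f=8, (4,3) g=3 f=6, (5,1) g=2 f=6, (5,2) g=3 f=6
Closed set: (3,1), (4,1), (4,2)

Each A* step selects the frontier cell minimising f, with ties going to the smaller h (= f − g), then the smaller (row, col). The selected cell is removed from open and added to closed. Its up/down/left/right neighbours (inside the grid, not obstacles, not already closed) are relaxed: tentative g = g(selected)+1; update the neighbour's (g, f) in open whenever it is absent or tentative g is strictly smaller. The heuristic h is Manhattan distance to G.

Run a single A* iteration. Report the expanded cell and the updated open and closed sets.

expanded=(4,3); open=[(2,1) g=1 f=8, (3,0) g=1 f=8, (3,3) g=4 f=8, (4,0) g=2 f=8, (4,4) g=4 f=6, (5,1) g=2 f=6, (5,2) g=3 f=6, (5,3) g=4 f=6]; closed=[(3,1), (4,1), (4,2), (4,3)]

step 1: expand (4,3) (f=6, h=3) → closed; open now [(2,1) g=1 f=8, (3,0) g=1 f=8, (3,3) g=4 f=8, (4,0) g=2 f=8, (4,4) g=4 f=6, (5,1) g=2 f=6, (5,2) g=3 f=6, (5,3) g=4 f=6]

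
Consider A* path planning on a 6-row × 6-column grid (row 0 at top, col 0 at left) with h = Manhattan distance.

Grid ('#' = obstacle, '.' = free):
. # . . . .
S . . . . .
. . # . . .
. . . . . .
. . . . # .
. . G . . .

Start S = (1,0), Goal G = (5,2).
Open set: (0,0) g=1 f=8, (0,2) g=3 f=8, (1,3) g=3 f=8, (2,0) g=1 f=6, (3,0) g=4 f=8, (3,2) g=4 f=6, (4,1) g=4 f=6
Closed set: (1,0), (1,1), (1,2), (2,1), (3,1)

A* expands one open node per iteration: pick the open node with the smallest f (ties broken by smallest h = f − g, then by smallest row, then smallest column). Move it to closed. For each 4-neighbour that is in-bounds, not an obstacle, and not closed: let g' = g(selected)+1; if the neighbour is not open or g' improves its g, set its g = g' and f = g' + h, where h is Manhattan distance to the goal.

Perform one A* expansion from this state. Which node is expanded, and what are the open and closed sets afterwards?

expanded=(3,2); open=[(0,0) g=1 f=8, (0,2) g=3 f=8, (1,3) g=3 f=8, (2,0) g=1 f=6, (3,0) g=4 f=8, (3,3) g=5 f=8, (4,1) g=4 f=6, (4,2) g=5 f=6]; closed=[(1,0), (1,1), (1,2), (2,1), (3,1), (3,2)]

step 1: expand (3,2) (f=6, h=2) → closed; open now [(0,0) g=1 f=8, (0,2) g=3 f=8, (1,3) g=3 f=8, (2,0) g=1 f=6, (3,0) g=4 f=8, (3,3) g=5 f=8, (4,1) g=4 f=6, (4,2) g=5 f=6]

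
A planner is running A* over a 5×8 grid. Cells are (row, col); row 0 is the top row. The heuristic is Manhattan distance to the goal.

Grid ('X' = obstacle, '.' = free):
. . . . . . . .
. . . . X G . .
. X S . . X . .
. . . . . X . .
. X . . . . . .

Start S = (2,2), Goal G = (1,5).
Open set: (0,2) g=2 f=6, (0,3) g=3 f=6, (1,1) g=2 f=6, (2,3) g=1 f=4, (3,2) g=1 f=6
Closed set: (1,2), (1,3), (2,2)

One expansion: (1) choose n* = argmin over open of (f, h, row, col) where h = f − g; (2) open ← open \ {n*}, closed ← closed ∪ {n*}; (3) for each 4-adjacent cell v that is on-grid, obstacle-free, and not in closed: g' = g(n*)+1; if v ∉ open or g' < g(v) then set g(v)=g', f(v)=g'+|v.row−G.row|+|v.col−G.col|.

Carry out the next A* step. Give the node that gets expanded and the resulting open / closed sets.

step 1: expand (2,3) (f=4, h=3) → closed; open now [(0,2) g=2 f=6, (0,3) g=3 f=6, (1,1) g=2 f=6, (2,4) g=2 f=4, (3,2) g=1 f=6, (3,3) g=2 f=6]

expanded=(2,3); open=[(0,2) g=2 f=6, (0,3) g=3 f=6, (1,1) g=2 f=6, (2,4) g=2 f=4, (3,2) g=1 f=6, (3,3) g=2 f=6]; closed=[(1,2), (1,3), (2,2), (2,3)]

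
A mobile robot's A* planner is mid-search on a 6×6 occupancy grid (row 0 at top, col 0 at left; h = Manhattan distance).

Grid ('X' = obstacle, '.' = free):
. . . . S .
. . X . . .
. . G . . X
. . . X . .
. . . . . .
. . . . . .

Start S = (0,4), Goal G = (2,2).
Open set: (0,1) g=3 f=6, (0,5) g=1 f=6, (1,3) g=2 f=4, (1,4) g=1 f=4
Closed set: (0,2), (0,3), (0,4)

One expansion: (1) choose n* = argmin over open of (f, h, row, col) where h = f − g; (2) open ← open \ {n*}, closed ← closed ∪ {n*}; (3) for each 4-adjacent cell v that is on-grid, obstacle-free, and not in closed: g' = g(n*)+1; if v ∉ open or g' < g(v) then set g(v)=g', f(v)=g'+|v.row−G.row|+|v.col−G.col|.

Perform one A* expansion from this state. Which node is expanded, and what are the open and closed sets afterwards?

expanded=(1,3); open=[(0,1) g=3 f=6, (0,5) g=1 f=6, (1,4) g=1 f=4, (2,3) g=3 f=4]; closed=[(0,2), (0,3), (0,4), (1,3)]

step 1: expand (1,3) (f=4, h=2) → closed; open now [(0,1) g=3 f=6, (0,5) g=1 f=6, (1,4) g=1 f=4, (2,3) g=3 f=4]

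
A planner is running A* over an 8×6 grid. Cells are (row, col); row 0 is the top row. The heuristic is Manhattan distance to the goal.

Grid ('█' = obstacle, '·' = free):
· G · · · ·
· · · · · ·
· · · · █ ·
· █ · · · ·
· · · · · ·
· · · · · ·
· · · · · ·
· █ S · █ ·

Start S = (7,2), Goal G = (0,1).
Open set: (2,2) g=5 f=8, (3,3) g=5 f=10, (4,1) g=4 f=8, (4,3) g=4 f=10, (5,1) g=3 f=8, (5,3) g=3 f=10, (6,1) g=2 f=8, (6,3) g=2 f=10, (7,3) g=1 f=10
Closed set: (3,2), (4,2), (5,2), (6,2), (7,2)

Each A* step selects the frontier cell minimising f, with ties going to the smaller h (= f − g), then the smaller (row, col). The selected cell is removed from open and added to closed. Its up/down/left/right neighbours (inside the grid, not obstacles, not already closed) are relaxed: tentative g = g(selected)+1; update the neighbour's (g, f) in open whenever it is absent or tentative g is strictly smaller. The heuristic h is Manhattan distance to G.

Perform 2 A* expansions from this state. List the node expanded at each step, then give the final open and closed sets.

step 1: expand (2,2) (f=8, h=3) → closed; open now [(1,2) g=6 f=8, (2,1) g=6 f=8, (2,3) g=6 f=10, (3,3) g=5 f=10, (4,1) g=4 f=8, (4,3) g=4 f=10, (5,1) g=3 f=8, (5,3) g=3 f=10, (6,1) g=2 f=8, (6,3) g=2 f=10, (7,3) g=1 f=10]
step 2: expand (1,2) (f=8, h=2) → closed; open now [(0,2) g=7 f=8, (1,1) g=7 f=8, (1,3) g=7 f=10, (2,1) g=6 f=8, (2,3) g=6 f=10, (3,3) g=5 f=10, (4,1) g=4 f=8, (4,3) g=4 f=10, (5,1) g=3 f=8, (5,3) g=3 f=10, (6,1) g=2 f=8, (6,3) g=2 f=10, (7,3) g=1 f=10]

order=[(2,2) → (1,2)]; open=[(0,2) g=7 f=8, (1,1) g=7 f=8, (1,3) g=7 f=10, (2,1) g=6 f=8, (2,3) g=6 f=10, (3,3) g=5 f=10, (4,1) g=4 f=8, (4,3) g=4 f=10, (5,1) g=3 f=8, (5,3) g=3 f=10, (6,1) g=2 f=8, (6,3) g=2 f=10, (7,3) g=1 f=10]; closed=[(1,2), (2,2), (3,2), (4,2), (5,2), (6,2), (7,2)]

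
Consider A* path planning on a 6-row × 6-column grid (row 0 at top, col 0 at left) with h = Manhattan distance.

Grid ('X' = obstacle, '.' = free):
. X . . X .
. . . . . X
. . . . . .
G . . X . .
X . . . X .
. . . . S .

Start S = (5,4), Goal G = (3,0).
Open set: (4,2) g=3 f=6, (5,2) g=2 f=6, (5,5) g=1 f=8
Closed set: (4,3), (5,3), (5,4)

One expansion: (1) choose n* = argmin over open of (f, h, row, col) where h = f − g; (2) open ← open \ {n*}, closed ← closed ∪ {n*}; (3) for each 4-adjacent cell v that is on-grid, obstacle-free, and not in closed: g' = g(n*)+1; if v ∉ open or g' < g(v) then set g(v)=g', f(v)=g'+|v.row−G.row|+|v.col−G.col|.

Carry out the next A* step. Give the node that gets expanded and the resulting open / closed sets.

step 1: expand (4,2) (f=6, h=3) → closed; open now [(3,2) g=4 f=6, (4,1) g=4 f=6, (5,2) g=2 f=6, (5,5) g=1 f=8]

expanded=(4,2); open=[(3,2) g=4 f=6, (4,1) g=4 f=6, (5,2) g=2 f=6, (5,5) g=1 f=8]; closed=[(4,2), (4,3), (5,3), (5,4)]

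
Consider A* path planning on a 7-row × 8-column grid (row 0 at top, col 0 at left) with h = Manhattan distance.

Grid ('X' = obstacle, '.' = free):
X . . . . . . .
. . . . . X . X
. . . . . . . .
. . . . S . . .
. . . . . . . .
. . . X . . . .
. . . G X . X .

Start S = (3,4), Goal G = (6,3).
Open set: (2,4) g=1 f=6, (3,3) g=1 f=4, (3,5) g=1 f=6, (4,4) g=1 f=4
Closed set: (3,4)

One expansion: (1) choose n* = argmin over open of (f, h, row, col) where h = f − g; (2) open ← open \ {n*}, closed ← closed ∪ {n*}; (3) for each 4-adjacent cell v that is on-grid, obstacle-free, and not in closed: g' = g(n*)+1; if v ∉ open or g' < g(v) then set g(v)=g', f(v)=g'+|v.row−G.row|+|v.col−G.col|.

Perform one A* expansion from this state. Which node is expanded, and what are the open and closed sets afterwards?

expanded=(3,3); open=[(2,3) g=2 f=6, (2,4) g=1 f=6, (3,2) g=2 f=6, (3,5) g=1 f=6, (4,3) g=2 f=4, (4,4) g=1 f=4]; closed=[(3,3), (3,4)]

step 1: expand (3,3) (f=4, h=3) → closed; open now [(2,3) g=2 f=6, (2,4) g=1 f=6, (3,2) g=2 f=6, (3,5) g=1 f=6, (4,3) g=2 f=4, (4,4) g=1 f=4]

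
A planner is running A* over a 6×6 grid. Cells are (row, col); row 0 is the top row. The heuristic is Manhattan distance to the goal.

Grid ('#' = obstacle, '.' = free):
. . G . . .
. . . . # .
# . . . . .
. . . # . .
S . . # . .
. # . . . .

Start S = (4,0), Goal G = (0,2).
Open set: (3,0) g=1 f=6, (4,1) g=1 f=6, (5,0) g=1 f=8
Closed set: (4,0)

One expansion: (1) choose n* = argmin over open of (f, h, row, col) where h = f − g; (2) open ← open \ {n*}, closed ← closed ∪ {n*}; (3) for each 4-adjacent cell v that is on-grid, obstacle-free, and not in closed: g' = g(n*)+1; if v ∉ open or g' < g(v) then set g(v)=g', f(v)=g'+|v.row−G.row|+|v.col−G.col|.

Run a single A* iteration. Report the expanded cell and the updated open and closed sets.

expanded=(3,0); open=[(3,1) g=2 f=6, (4,1) g=1 f=6, (5,0) g=1 f=8]; closed=[(3,0), (4,0)]

step 1: expand (3,0) (f=6, h=5) → closed; open now [(3,1) g=2 f=6, (4,1) g=1 f=6, (5,0) g=1 f=8]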